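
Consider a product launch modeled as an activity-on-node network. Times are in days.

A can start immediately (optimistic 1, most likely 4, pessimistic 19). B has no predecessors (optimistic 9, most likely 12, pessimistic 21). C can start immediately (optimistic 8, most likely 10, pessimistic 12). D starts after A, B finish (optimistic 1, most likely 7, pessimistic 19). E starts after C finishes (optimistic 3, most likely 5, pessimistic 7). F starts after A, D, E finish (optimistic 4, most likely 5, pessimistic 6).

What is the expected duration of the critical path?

te_A = (1 + 4·4 + 19)/6 = 36/6 = 6
te_B = (9 + 4·12 + 21)/6 = 78/6 = 13
te_C = (8 + 4·10 + 12)/6 = 60/6 = 10
te_D = (1 + 4·7 + 19)/6 = 48/6 = 8
te_E = (3 + 4·5 + 7)/6 = 30/6 = 5
te_F = (4 + 4·5 + 6)/6 = 30/6 = 5

Forward pass:
ES_A = 0; EF_A = 6
ES_B = 0; EF_B = 13
ES_C = 0; EF_C = 10
ES_D = max(EF_A=6, EF_B=13) = 13; EF_D = 13+8 = 21
ES_E = 10; EF_E = 10+5 = 15
ES_F = max(EF_A=6, EF_D=21, EF_E=15) = 21; EF_F = 21+5 = 26
Expected project duration μ = 26 days. Critical path: B → D → F.

26 days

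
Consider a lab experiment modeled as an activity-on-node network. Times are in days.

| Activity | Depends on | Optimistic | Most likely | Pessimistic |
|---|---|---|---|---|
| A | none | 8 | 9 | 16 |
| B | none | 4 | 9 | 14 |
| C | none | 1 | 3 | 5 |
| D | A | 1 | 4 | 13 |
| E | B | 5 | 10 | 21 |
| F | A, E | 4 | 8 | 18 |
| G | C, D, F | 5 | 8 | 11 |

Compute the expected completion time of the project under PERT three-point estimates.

te_A = (8 + 4·9 + 16)/6 = 60/6 = 10
te_B = (4 + 4·9 + 14)/6 = 54/6 = 9
te_C = (1 + 4·3 + 5)/6 = 18/6 = 3
te_D = (1 + 4·4 + 13)/6 = 30/6 = 5
te_E = (5 + 4·10 + 21)/6 = 66/6 = 11
te_F = (4 + 4·8 + 18)/6 = 54/6 = 9
te_G = (5 + 4·8 + 11)/6 = 48/6 = 8

Forward pass:
ES_A = 0; EF_A = 10
ES_B = 0; EF_B = 9
ES_C = 0; EF_C = 3
ES_D = 10; EF_D = 10+5 = 15
ES_E = 9; EF_E = 9+11 = 20
ES_F = max(EF_A=10, EF_E=20) = 20; EF_F = 20+9 = 29
ES_G = max(EF_C=3, EF_D=15, EF_F=29) = 29; EF_G = 29+8 = 37
Expected project duration μ = 37 days. Critical path: B → E → F → G.

37 days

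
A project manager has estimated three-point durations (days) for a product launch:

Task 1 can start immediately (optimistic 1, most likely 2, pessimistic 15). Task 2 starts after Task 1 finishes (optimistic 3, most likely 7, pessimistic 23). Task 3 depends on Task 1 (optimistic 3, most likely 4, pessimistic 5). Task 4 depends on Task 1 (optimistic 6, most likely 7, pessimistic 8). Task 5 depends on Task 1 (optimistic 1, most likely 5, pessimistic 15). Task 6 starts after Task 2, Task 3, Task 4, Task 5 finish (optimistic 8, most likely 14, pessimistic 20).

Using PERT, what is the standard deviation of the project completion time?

te_Task 1 = (1 + 4·2 + 15)/6 = 24/6 = 4; σ²_Task 1 = ((15−1)/6)² = 5.444
te_Task 2 = (3 + 4·7 + 23)/6 = 54/6 = 9; σ²_Task 2 = ((23−3)/6)² = 11.111
te_Task 3 = (3 + 4·4 + 5)/6 = 24/6 = 4; σ²_Task 3 = ((5−3)/6)² = 0.111
te_Task 4 = (6 + 4·7 + 8)/6 = 42/6 = 7; σ²_Task 4 = ((8−6)/6)² = 0.111
te_Task 5 = (1 + 4·5 + 15)/6 = 36/6 = 6; σ²_Task 5 = ((15−1)/6)² = 5.444
te_Task 6 = (8 + 4·14 + 20)/6 = 84/6 = 14; σ²_Task 6 = ((20−8)/6)² = 4.000

Forward pass:
ES_Task 1 = 0; EF_Task 1 = 4
ES_Task 2 = 4; EF_Task 2 = 4+9 = 13
ES_Task 3 = 4; EF_Task 3 = 4+4 = 8
ES_Task 4 = 4; EF_Task 4 = 4+7 = 11
ES_Task 5 = 4; EF_Task 5 = 4+6 = 10
ES_Task 6 = max(EF_Task 2=13, EF_Task 3=8, EF_Task 4=11, EF_Task 5=10) = 13; EF_Task 6 = 13+14 = 27
Expected project duration μ = 27 days. Critical path: Task 1 → Task 2 → Task 6.

Variance along critical path = 5.444 + 11.111 + 4.000 = 20.556
σ = √20.556 = 4.534 days

4.53 days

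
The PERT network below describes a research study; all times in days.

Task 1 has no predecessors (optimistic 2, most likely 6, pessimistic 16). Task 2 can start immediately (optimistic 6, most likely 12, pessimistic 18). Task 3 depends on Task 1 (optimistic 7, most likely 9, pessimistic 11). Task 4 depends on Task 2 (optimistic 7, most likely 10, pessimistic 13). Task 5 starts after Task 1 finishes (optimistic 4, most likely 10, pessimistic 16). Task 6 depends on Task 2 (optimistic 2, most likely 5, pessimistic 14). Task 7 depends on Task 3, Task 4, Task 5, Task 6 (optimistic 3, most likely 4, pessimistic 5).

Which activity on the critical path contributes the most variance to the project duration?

te_Task 1 = (2 + 4·6 + 16)/6 = 42/6 = 7; σ²_Task 1 = ((16−2)/6)² = 5.444
te_Task 2 = (6 + 4·12 + 18)/6 = 72/6 = 12; σ²_Task 2 = ((18−6)/6)² = 4.000
te_Task 3 = (7 + 4·9 + 11)/6 = 54/6 = 9; σ²_Task 3 = ((11−7)/6)² = 0.444
te_Task 4 = (7 + 4·10 + 13)/6 = 60/6 = 10; σ²_Task 4 = ((13−7)/6)² = 1.000
te_Task 5 = (4 + 4·10 + 16)/6 = 60/6 = 10; σ²_Task 5 = ((16−4)/6)² = 4.000
te_Task 6 = (2 + 4·5 + 14)/6 = 36/6 = 6; σ²_Task 6 = ((14−2)/6)² = 4.000
te_Task 7 = (3 + 4·4 + 5)/6 = 24/6 = 4; σ²_Task 7 = ((5−3)/6)² = 0.111

Forward pass:
ES_Task 1 = 0; EF_Task 1 = 7
ES_Task 2 = 0; EF_Task 2 = 12
ES_Task 3 = 7; EF_Task 3 = 7+9 = 16
ES_Task 4 = 12; EF_Task 4 = 12+10 = 22
ES_Task 5 = 7; EF_Task 5 = 7+10 = 17
ES_Task 6 = 12; EF_Task 6 = 12+6 = 18
ES_Task 7 = max(EF_Task 3=16, EF_Task 4=22, EF_Task 5=17, EF_Task 6=18) = 22; EF_Task 7 = 22+4 = 26
Expected project duration μ = 26 days. Critical path: Task 2 → Task 4 → Task 7.

Variances on critical path: σ²_Task 2=4.000, σ²_Task 4=1.000, σ²_Task 7=0.111.
Largest is σ²_Task 2 = 4.000.

Task 2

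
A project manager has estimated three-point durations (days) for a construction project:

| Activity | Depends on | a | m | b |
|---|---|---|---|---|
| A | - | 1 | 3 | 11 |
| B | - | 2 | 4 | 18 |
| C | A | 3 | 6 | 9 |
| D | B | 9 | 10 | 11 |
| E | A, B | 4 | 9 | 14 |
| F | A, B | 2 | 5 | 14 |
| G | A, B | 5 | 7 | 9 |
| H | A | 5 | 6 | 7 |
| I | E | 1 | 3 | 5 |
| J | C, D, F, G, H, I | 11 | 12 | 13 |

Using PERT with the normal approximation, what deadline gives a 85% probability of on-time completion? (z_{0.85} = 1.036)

te_A = (1 + 4·3 + 11)/6 = 24/6 = 4; σ²_A = ((11−1)/6)² = 2.778
te_B = (2 + 4·4 + 18)/6 = 36/6 = 6; σ²_B = ((18−2)/6)² = 7.111
te_C = (3 + 4·6 + 9)/6 = 36/6 = 6; σ²_C = ((9−3)/6)² = 1.000
te_D = (9 + 4·10 + 11)/6 = 60/6 = 10; σ²_D = ((11−9)/6)² = 0.111
te_E = (4 + 4·9 + 14)/6 = 54/6 = 9; σ²_E = ((14−4)/6)² = 2.778
te_F = (2 + 4·5 + 14)/6 = 36/6 = 6; σ²_F = ((14−2)/6)² = 4.000
te_G = (5 + 4·7 + 9)/6 = 42/6 = 7; σ²_G = ((9−5)/6)² = 0.444
te_H = (5 + 4·6 + 7)/6 = 36/6 = 6; σ²_H = ((7−5)/6)² = 0.111
te_I = (1 + 4·3 + 5)/6 = 18/6 = 3; σ²_I = ((5−1)/6)² = 0.444
te_J = (11 + 4·12 + 13)/6 = 72/6 = 12; σ²_J = ((13−11)/6)² = 0.111

Forward pass:
ES_A = 0; EF_A = 4
ES_B = 0; EF_B = 6
ES_C = 4; EF_C = 4+6 = 10
ES_D = 6; EF_D = 6+10 = 16
ES_E = max(EF_A=4, EF_B=6) = 6; EF_E = 6+9 = 15
ES_F = max(EF_A=4, EF_B=6) = 6; EF_F = 6+6 = 12
ES_G = max(EF_A=4, EF_B=6) = 6; EF_G = 6+7 = 13
ES_H = 4; EF_H = 4+6 = 10
ES_I = 15; EF_I = 15+3 = 18
ES_J = max(EF_C=10, EF_D=16, EF_F=12, EF_G=13, EF_H=10, EF_I=18) = 18; EF_J = 18+12 = 30
Expected project duration μ = 30 days. Critical path: B → E → I → J.

Variance along critical path = 7.111 + 2.778 + 0.444 + 0.111 = 10.444; σ = 3.232 days.
D = μ + z·σ = 30 + 1.036·3.232 = 33.3 days

33.3 days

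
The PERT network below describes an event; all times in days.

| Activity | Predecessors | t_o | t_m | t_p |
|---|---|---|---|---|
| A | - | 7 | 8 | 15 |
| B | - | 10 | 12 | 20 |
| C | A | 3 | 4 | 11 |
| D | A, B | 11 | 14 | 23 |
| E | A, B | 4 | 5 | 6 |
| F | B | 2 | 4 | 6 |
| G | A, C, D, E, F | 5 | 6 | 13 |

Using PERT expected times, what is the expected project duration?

35 days

te_A = (7 + 4·8 + 15)/6 = 54/6 = 9
te_B = (10 + 4·12 + 20)/6 = 78/6 = 13
te_C = (3 + 4·4 + 11)/6 = 30/6 = 5
te_D = (11 + 4·14 + 23)/6 = 90/6 = 15
te_E = (4 + 4·5 + 6)/6 = 30/6 = 5
te_F = (2 + 4·4 + 6)/6 = 24/6 = 4
te_G = (5 + 4·6 + 13)/6 = 42/6 = 7

Forward pass:
ES_A = 0; EF_A = 9
ES_B = 0; EF_B = 13
ES_C = 9; EF_C = 9+5 = 14
ES_D = max(EF_A=9, EF_B=13) = 13; EF_D = 13+15 = 28
ES_E = max(EF_A=9, EF_B=13) = 13; EF_E = 13+5 = 18
ES_F = 13; EF_F = 13+4 = 17
ES_G = max(EF_A=9, EF_C=14, EF_D=28, EF_E=18, EF_F=17) = 28; EF_G = 28+7 = 35
Expected project duration μ = 35 days. Critical path: B → D → G.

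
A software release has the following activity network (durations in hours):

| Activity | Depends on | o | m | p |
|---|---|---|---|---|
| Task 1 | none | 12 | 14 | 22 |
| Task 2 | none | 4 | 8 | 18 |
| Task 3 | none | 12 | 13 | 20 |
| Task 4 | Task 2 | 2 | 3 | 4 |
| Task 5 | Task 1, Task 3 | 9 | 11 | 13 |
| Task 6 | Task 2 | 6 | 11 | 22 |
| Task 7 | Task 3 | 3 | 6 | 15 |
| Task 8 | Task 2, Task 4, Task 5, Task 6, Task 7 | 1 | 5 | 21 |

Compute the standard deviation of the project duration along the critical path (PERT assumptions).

3.79 hours

te_Task 1 = (12 + 4·14 + 22)/6 = 90/6 = 15; σ²_Task 1 = ((22−12)/6)² = 2.778
te_Task 2 = (4 + 4·8 + 18)/6 = 54/6 = 9; σ²_Task 2 = ((18−4)/6)² = 5.444
te_Task 3 = (12 + 4·13 + 20)/6 = 84/6 = 14; σ²_Task 3 = ((20−12)/6)² = 1.778
te_Task 4 = (2 + 4·3 + 4)/6 = 18/6 = 3; σ²_Task 4 = ((4−2)/6)² = 0.111
te_Task 5 = (9 + 4·11 + 13)/6 = 66/6 = 11; σ²_Task 5 = ((13−9)/6)² = 0.444
te_Task 6 = (6 + 4·11 + 22)/6 = 72/6 = 12; σ²_Task 6 = ((22−6)/6)² = 7.111
te_Task 7 = (3 + 4·6 + 15)/6 = 42/6 = 7; σ²_Task 7 = ((15−3)/6)² = 4.000
te_Task 8 = (1 + 4·5 + 21)/6 = 42/6 = 7; σ²_Task 8 = ((21−1)/6)² = 11.111

Forward pass:
ES_Task 1 = 0; EF_Task 1 = 15
ES_Task 2 = 0; EF_Task 2 = 9
ES_Task 3 = 0; EF_Task 3 = 14
ES_Task 4 = 9; EF_Task 4 = 9+3 = 12
ES_Task 5 = max(EF_Task 1=15, EF_Task 3=14) = 15; EF_Task 5 = 15+11 = 26
ES_Task 6 = 9; EF_Task 6 = 9+12 = 21
ES_Task 7 = 14; EF_Task 7 = 14+7 = 21
ES_Task 8 = max(EF_Task 2=9, EF_Task 4=12, EF_Task 5=26, EF_Task 6=21, EF_Task 7=21) = 26; EF_Task 8 = 26+7 = 33
Expected project duration μ = 33 hours. Critical path: Task 1 → Task 5 → Task 8.

Variance along critical path = 2.778 + 0.444 + 11.111 = 14.333
σ = √14.333 = 3.786 hours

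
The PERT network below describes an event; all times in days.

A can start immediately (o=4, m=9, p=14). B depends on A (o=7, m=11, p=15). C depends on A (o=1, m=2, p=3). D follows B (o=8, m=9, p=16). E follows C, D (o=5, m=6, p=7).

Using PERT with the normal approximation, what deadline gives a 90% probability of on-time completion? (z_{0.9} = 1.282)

te_A = (4 + 4·9 + 14)/6 = 54/6 = 9; σ²_A = ((14−4)/6)² = 2.778
te_B = (7 + 4·11 + 15)/6 = 66/6 = 11; σ²_B = ((15−7)/6)² = 1.778
te_C = (1 + 4·2 + 3)/6 = 12/6 = 2; σ²_C = ((3−1)/6)² = 0.111
te_D = (8 + 4·9 + 16)/6 = 60/6 = 10; σ²_D = ((16−8)/6)² = 1.778
te_E = (5 + 4·6 + 7)/6 = 36/6 = 6; σ²_E = ((7−5)/6)² = 0.111

Forward pass:
ES_A = 0; EF_A = 9
ES_B = 9; EF_B = 9+11 = 20
ES_C = 9; EF_C = 9+2 = 11
ES_D = 20; EF_D = 20+10 = 30
ES_E = max(EF_C=11, EF_D=30) = 30; EF_E = 30+6 = 36
Expected project duration μ = 36 days. Critical path: A → B → D → E.

Variance along critical path = 2.778 + 1.778 + 1.778 + 0.111 = 6.444; σ = 2.539 days.
D = μ + z·σ = 36 + 1.282·2.539 = 39.3 days

39.3 days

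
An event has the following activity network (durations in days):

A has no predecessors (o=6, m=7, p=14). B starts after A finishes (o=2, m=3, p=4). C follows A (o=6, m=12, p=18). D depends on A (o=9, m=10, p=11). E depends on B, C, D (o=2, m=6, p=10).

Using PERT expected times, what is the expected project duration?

26 days

te_A = (6 + 4·7 + 14)/6 = 48/6 = 8
te_B = (2 + 4·3 + 4)/6 = 18/6 = 3
te_C = (6 + 4·12 + 18)/6 = 72/6 = 12
te_D = (9 + 4·10 + 11)/6 = 60/6 = 10
te_E = (2 + 4·6 + 10)/6 = 36/6 = 6

Forward pass:
ES_A = 0; EF_A = 8
ES_B = 8; EF_B = 8+3 = 11
ES_C = 8; EF_C = 8+12 = 20
ES_D = 8; EF_D = 8+10 = 18
ES_E = max(EF_B=11, EF_C=20, EF_D=18) = 20; EF_E = 20+6 = 26
Expected project duration μ = 26 days. Critical path: A → C → E.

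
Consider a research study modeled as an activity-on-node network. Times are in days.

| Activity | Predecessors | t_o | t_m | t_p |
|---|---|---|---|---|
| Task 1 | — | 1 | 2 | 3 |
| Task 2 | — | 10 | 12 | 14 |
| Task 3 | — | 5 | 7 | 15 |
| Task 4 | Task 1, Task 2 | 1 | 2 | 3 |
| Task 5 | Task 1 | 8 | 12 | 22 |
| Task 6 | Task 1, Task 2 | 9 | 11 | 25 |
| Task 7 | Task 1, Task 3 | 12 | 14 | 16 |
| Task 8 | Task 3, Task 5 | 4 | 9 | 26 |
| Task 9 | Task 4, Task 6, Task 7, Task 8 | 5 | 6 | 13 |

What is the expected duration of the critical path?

te_Task 1 = (1 + 4·2 + 3)/6 = 12/6 = 2
te_Task 2 = (10 + 4·12 + 14)/6 = 72/6 = 12
te_Task 3 = (5 + 4·7 + 15)/6 = 48/6 = 8
te_Task 4 = (1 + 4·2 + 3)/6 = 12/6 = 2
te_Task 5 = (8 + 4·12 + 22)/6 = 78/6 = 13
te_Task 6 = (9 + 4·11 + 25)/6 = 78/6 = 13
te_Task 7 = (12 + 4·14 + 16)/6 = 84/6 = 14
te_Task 8 = (4 + 4·9 + 26)/6 = 66/6 = 11
te_Task 9 = (5 + 4·6 + 13)/6 = 42/6 = 7

Forward pass:
ES_Task 1 = 0; EF_Task 1 = 2
ES_Task 2 = 0; EF_Task 2 = 12
ES_Task 3 = 0; EF_Task 3 = 8
ES_Task 4 = max(EF_Task 1=2, EF_Task 2=12) = 12; EF_Task 4 = 12+2 = 14
ES_Task 5 = 2; EF_Task 5 = 2+13 = 15
ES_Task 6 = max(EF_Task 1=2, EF_Task 2=12) = 12; EF_Task 6 = 12+13 = 25
ES_Task 7 = max(EF_Task 1=2, EF_Task 3=8) = 8; EF_Task 7 = 8+14 = 22
ES_Task 8 = max(EF_Task 3=8, EF_Task 5=15) = 15; EF_Task 8 = 15+11 = 26
ES_Task 9 = max(EF_Task 4=14, EF_Task 6=25, EF_Task 7=22, EF_Task 8=26) = 26; EF_Task 9 = 26+7 = 33
Expected project duration μ = 33 days. Critical path: Task 1 → Task 5 → Task 8 → Task 9.

33 days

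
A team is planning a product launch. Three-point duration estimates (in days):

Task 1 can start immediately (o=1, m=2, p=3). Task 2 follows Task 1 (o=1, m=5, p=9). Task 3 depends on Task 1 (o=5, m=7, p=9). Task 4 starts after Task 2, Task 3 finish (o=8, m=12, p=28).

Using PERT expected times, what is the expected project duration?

23 days

te_Task 1 = (1 + 4·2 + 3)/6 = 12/6 = 2
te_Task 2 = (1 + 4·5 + 9)/6 = 30/6 = 5
te_Task 3 = (5 + 4·7 + 9)/6 = 42/6 = 7
te_Task 4 = (8 + 4·12 + 28)/6 = 84/6 = 14

Forward pass:
ES_Task 1 = 0; EF_Task 1 = 2
ES_Task 2 = 2; EF_Task 2 = 2+5 = 7
ES_Task 3 = 2; EF_Task 3 = 2+7 = 9
ES_Task 4 = max(EF_Task 2=7, EF_Task 3=9) = 9; EF_Task 4 = 9+14 = 23
Expected project duration μ = 23 days. Critical path: Task 1 → Task 3 → Task 4.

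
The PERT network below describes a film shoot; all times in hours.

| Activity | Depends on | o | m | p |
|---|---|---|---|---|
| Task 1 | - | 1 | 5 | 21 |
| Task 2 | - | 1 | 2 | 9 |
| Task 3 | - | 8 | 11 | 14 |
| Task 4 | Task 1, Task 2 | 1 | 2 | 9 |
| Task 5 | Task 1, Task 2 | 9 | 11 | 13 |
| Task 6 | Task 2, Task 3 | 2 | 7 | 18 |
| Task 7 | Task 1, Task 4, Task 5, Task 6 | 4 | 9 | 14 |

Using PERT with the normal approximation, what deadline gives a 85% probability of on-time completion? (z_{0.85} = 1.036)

31.4 hours

te_Task 1 = (1 + 4·5 + 21)/6 = 42/6 = 7; σ²_Task 1 = ((21−1)/6)² = 11.111
te_Task 2 = (1 + 4·2 + 9)/6 = 18/6 = 3; σ²_Task 2 = ((9−1)/6)² = 1.778
te_Task 3 = (8 + 4·11 + 14)/6 = 66/6 = 11; σ²_Task 3 = ((14−8)/6)² = 1.000
te_Task 4 = (1 + 4·2 + 9)/6 = 18/6 = 3; σ²_Task 4 = ((9−1)/6)² = 1.778
te_Task 5 = (9 + 4·11 + 13)/6 = 66/6 = 11; σ²_Task 5 = ((13−9)/6)² = 0.444
te_Task 6 = (2 + 4·7 + 18)/6 = 48/6 = 8; σ²_Task 6 = ((18−2)/6)² = 7.111
te_Task 7 = (4 + 4·9 + 14)/6 = 54/6 = 9; σ²_Task 7 = ((14−4)/6)² = 2.778

Forward pass:
ES_Task 1 = 0; EF_Task 1 = 7
ES_Task 2 = 0; EF_Task 2 = 3
ES_Task 3 = 0; EF_Task 3 = 11
ES_Task 4 = max(EF_Task 1=7, EF_Task 2=3) = 7; EF_Task 4 = 7+3 = 10
ES_Task 5 = max(EF_Task 1=7, EF_Task 2=3) = 7; EF_Task 5 = 7+11 = 18
ES_Task 6 = max(EF_Task 2=3, EF_Task 3=11) = 11; EF_Task 6 = 11+8 = 19
ES_Task 7 = max(EF_Task 1=7, EF_Task 4=10, EF_Task 5=18, EF_Task 6=19) = 19; EF_Task 7 = 19+9 = 28
Expected project duration μ = 28 hours. Critical path: Task 3 → Task 6 → Task 7.

Variance along critical path = 1.000 + 7.111 + 2.778 = 10.889; σ = 3.300 hours.
D = μ + z·σ = 28 + 1.036·3.300 = 31.4 hours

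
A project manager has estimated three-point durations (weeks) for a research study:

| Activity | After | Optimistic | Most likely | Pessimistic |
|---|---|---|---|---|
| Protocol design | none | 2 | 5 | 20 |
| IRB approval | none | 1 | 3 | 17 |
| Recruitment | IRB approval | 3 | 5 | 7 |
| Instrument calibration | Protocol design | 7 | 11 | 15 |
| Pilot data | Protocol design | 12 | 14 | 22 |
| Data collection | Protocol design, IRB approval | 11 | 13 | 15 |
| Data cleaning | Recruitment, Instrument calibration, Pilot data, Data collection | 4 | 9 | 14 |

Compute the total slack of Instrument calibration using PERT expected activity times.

4 weeks

te_Protocol design = (2 + 4·5 + 20)/6 = 42/6 = 7
te_IRB approval = (1 + 4·3 + 17)/6 = 30/6 = 5
te_Recruitment = (3 + 4·5 + 7)/6 = 30/6 = 5
te_Instrument calibration = (7 + 4·11 + 15)/6 = 66/6 = 11
te_Pilot data = (12 + 4·14 + 22)/6 = 90/6 = 15
te_Data collection = (11 + 4·13 + 15)/6 = 78/6 = 13
te_Data cleaning = (4 + 4·9 + 14)/6 = 54/6 = 9

Forward pass:
ES_Protocol design = 0; EF_Protocol design = 7
ES_IRB approval = 0; EF_IRB approval = 5
ES_Recruitment = 5; EF_Recruitment = 5+5 = 10
ES_Instrument calibration = 7; EF_Instrument calibration = 7+11 = 18
ES_Pilot data = 7; EF_Pilot data = 7+15 = 22
ES_Data collection = max(EF_Protocol design=7, EF_IRB approval=5) = 7; EF_Data collection = 7+13 = 20
ES_Data cleaning = max(EF_Recruitment=10, EF_Instrument calibration=18, EF_Pilot data=22, EF_Data collection=20) = 22; EF_Data cleaning = 22+9 = 31
Expected project duration μ = 31 weeks. Critical path: Protocol design → Pilot data → Data cleaning.

Backward pass:
LF_Data cleaning = 31; LS_Data cleaning = 31−9 = 22
LF_Data collection = LS_Data cleaning = 22; LS_Data collection = 22−13 = 9
LF_Pilot data = LS_Data cleaning = 22; LS_Pilot data = 22−15 = 7
LF_Instrument calibration = LS_Data cleaning = 22; LS_Instrument calibration = 22−11 = 11
LF_Recruitment = LS_Data cleaning = 22; LS_Recruitment = 22−5 = 17
LF_IRB approval = min(LS_Recruitment=17, LS_Data collection=9) = 9; LS_IRB approval = 9−5 = 4
LF_Protocol design = min(LS_Instrument calibration=11, LS_Pilot data=7, LS_Data collection=9) = 7; LS_Protocol design = 7−7 = 0
Slack_Instrument calibration = LS_Instrument calibration − ES_Instrument calibration = 11 − 7 = 4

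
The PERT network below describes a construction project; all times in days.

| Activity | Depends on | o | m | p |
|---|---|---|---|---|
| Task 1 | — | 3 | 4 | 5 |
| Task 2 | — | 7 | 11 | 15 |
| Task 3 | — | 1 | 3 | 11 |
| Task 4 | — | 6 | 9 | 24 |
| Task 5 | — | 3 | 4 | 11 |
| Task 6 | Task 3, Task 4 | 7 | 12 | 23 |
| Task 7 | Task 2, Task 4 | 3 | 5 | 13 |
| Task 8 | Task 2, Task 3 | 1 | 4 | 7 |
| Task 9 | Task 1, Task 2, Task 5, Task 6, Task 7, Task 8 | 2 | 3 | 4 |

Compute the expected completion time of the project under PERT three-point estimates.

te_Task 1 = (3 + 4·4 + 5)/6 = 24/6 = 4
te_Task 2 = (7 + 4·11 + 15)/6 = 66/6 = 11
te_Task 3 = (1 + 4·3 + 11)/6 = 24/6 = 4
te_Task 4 = (6 + 4·9 + 24)/6 = 66/6 = 11
te_Task 5 = (3 + 4·4 + 11)/6 = 30/6 = 5
te_Task 6 = (7 + 4·12 + 23)/6 = 78/6 = 13
te_Task 7 = (3 + 4·5 + 13)/6 = 36/6 = 6
te_Task 8 = (1 + 4·4 + 7)/6 = 24/6 = 4
te_Task 9 = (2 + 4·3 + 4)/6 = 18/6 = 3

Forward pass:
ES_Task 1 = 0; EF_Task 1 = 4
ES_Task 2 = 0; EF_Task 2 = 11
ES_Task 3 = 0; EF_Task 3 = 4
ES_Task 4 = 0; EF_Task 4 = 11
ES_Task 5 = 0; EF_Task 5 = 5
ES_Task 6 = max(EF_Task 3=4, EF_Task 4=11) = 11; EF_Task 6 = 11+13 = 24
ES_Task 7 = max(EF_Task 2=11, EF_Task 4=11) = 11; EF_Task 7 = 11+6 = 17
ES_Task 8 = max(EF_Task 2=11, EF_Task 3=4) = 11; EF_Task 8 = 11+4 = 15
ES_Task 9 = max(EF_Task 1=4, EF_Task 2=11, EF_Task 5=5, EF_Task 6=24, EF_Task 7=17, EF_Task 8=15) = 24; EF_Task 9 = 24+3 = 27
Expected project duration μ = 27 days. Critical path: Task 4 → Task 6 → Task 9.

27 days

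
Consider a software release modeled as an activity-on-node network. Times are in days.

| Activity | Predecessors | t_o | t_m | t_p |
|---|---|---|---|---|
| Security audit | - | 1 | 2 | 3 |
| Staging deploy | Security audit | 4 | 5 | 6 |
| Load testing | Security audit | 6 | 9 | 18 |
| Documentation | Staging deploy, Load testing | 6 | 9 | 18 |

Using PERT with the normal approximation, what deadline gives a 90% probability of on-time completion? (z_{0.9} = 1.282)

te_Security audit = (1 + 4·2 + 3)/6 = 12/6 = 2; σ²_Security audit = ((3−1)/6)² = 0.111
te_Staging deploy = (4 + 4·5 + 6)/6 = 30/6 = 5; σ²_Staging deploy = ((6−4)/6)² = 0.111
te_Load testing = (6 + 4·9 + 18)/6 = 60/6 = 10; σ²_Load testing = ((18−6)/6)² = 4.000
te_Documentation = (6 + 4·9 + 18)/6 = 60/6 = 10; σ²_Documentation = ((18−6)/6)² = 4.000

Forward pass:
ES_Security audit = 0; EF_Security audit = 2
ES_Staging deploy = 2; EF_Staging deploy = 2+5 = 7
ES_Load testing = 2; EF_Load testing = 2+10 = 12
ES_Documentation = max(EF_Staging deploy=7, EF_Load testing=12) = 12; EF_Documentation = 12+10 = 22
Expected project duration μ = 22 days. Critical path: Security audit → Load testing → Documentation.

Variance along critical path = 0.111 + 4.000 + 4.000 = 8.111; σ = 2.848 days.
D = μ + z·σ = 22 + 1.282·2.848 = 25.7 days

25.7 days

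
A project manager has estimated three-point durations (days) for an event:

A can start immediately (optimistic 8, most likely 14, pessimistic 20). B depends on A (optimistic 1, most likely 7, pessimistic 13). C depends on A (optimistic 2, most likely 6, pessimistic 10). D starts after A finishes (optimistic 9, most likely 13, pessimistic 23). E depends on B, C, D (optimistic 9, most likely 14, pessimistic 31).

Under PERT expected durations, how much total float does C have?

te_A = (8 + 4·14 + 20)/6 = 84/6 = 14
te_B = (1 + 4·7 + 13)/6 = 42/6 = 7
te_C = (2 + 4·6 + 10)/6 = 36/6 = 6
te_D = (9 + 4·13 + 23)/6 = 84/6 = 14
te_E = (9 + 4·14 + 31)/6 = 96/6 = 16

Forward pass:
ES_A = 0; EF_A = 14
ES_B = 14; EF_B = 14+7 = 21
ES_C = 14; EF_C = 14+6 = 20
ES_D = 14; EF_D = 14+14 = 28
ES_E = max(EF_B=21, EF_C=20, EF_D=28) = 28; EF_E = 28+16 = 44
Expected project duration μ = 44 days. Critical path: A → D → E.

Backward pass:
LF_E = 44; LS_E = 44−16 = 28
LF_D = LS_E = 28; LS_D = 28−14 = 14
LF_C = LS_E = 28; LS_C = 28−6 = 22
LF_B = LS_E = 28; LS_B = 28−7 = 21
LF_A = min(LS_B=21, LS_C=22, LS_D=14) = 14; LS_A = 14−14 = 0
Slack_C = LS_C − ES_C = 22 − 14 = 8

8 days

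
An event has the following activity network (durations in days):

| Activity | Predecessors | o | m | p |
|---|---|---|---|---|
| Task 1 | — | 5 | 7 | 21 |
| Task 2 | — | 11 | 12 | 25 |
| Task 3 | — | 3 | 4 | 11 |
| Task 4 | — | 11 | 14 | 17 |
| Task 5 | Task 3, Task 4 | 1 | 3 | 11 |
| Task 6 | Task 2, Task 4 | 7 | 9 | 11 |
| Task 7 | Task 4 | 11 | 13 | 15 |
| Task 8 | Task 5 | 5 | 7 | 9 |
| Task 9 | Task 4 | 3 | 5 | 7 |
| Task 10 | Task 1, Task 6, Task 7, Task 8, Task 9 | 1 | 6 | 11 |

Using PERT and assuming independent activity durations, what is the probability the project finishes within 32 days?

0.313

te_Task 1 = (5 + 4·7 + 21)/6 = 54/6 = 9; σ²_Task 1 = ((21−5)/6)² = 7.111
te_Task 2 = (11 + 4·12 + 25)/6 = 84/6 = 14; σ²_Task 2 = ((25−11)/6)² = 5.444
te_Task 3 = (3 + 4·4 + 11)/6 = 30/6 = 5; σ²_Task 3 = ((11−3)/6)² = 1.778
te_Task 4 = (11 + 4·14 + 17)/6 = 84/6 = 14; σ²_Task 4 = ((17−11)/6)² = 1.000
te_Task 5 = (1 + 4·3 + 11)/6 = 24/6 = 4; σ²_Task 5 = ((11−1)/6)² = 2.778
te_Task 6 = (7 + 4·9 + 11)/6 = 54/6 = 9; σ²_Task 6 = ((11−7)/6)² = 0.444
te_Task 7 = (11 + 4·13 + 15)/6 = 78/6 = 13; σ²_Task 7 = ((15−11)/6)² = 0.444
te_Task 8 = (5 + 4·7 + 9)/6 = 42/6 = 7; σ²_Task 8 = ((9−5)/6)² = 0.444
te_Task 9 = (3 + 4·5 + 7)/6 = 30/6 = 5; σ²_Task 9 = ((7−3)/6)² = 0.444
te_Task 10 = (1 + 4·6 + 11)/6 = 36/6 = 6; σ²_Task 10 = ((11−1)/6)² = 2.778

Forward pass:
ES_Task 1 = 0; EF_Task 1 = 9
ES_Task 2 = 0; EF_Task 2 = 14
ES_Task 3 = 0; EF_Task 3 = 5
ES_Task 4 = 0; EF_Task 4 = 14
ES_Task 5 = max(EF_Task 3=5, EF_Task 4=14) = 14; EF_Task 5 = 14+4 = 18
ES_Task 6 = max(EF_Task 2=14, EF_Task 4=14) = 14; EF_Task 6 = 14+9 = 23
ES_Task 7 = 14; EF_Task 7 = 14+13 = 27
ES_Task 8 = 18; EF_Task 8 = 18+7 = 25
ES_Task 9 = 14; EF_Task 9 = 14+5 = 19
ES_Task 10 = max(EF_Task 1=9, EF_Task 6=23, EF_Task 7=27, EF_Task 8=25, EF_Task 9=19) = 27; EF_Task 10 = 27+6 = 33
Expected project duration μ = 33 days. Critical path: Task 4 → Task 7 → Task 10.

Variance along critical path = 1.000 + 0.444 + 2.778 = 4.222; σ = √4.222 = 2.055 days.
Z = (32 − 33) / 2.055 = -0.487
P(T ≤ 32) = Φ(-0.487) ≈ 0.313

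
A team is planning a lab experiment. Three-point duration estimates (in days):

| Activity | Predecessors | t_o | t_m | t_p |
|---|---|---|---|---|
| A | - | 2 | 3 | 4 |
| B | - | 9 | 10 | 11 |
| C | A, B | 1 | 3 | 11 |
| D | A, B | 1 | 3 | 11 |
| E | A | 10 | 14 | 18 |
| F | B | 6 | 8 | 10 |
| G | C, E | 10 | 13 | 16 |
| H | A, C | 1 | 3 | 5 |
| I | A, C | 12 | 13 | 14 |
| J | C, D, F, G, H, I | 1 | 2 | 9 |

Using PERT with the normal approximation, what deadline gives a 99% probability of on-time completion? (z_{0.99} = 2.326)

38.0 days

te_A = (2 + 4·3 + 4)/6 = 18/6 = 3; σ²_A = ((4−2)/6)² = 0.111
te_B = (9 + 4·10 + 11)/6 = 60/6 = 10; σ²_B = ((11−9)/6)² = 0.111
te_C = (1 + 4·3 + 11)/6 = 24/6 = 4; σ²_C = ((11−1)/6)² = 2.778
te_D = (1 + 4·3 + 11)/6 = 24/6 = 4; σ²_D = ((11−1)/6)² = 2.778
te_E = (10 + 4·14 + 18)/6 = 84/6 = 14; σ²_E = ((18−10)/6)² = 1.778
te_F = (6 + 4·8 + 10)/6 = 48/6 = 8; σ²_F = ((10−6)/6)² = 0.444
te_G = (10 + 4·13 + 16)/6 = 78/6 = 13; σ²_G = ((16−10)/6)² = 1.000
te_H = (1 + 4·3 + 5)/6 = 18/6 = 3; σ²_H = ((5−1)/6)² = 0.444
te_I = (12 + 4·13 + 14)/6 = 78/6 = 13; σ²_I = ((14−12)/6)² = 0.111
te_J = (1 + 4·2 + 9)/6 = 18/6 = 3; σ²_J = ((9−1)/6)² = 1.778

Forward pass:
ES_A = 0; EF_A = 3
ES_B = 0; EF_B = 10
ES_C = max(EF_A=3, EF_B=10) = 10; EF_C = 10+4 = 14
ES_D = max(EF_A=3, EF_B=10) = 10; EF_D = 10+4 = 14
ES_E = 3; EF_E = 3+14 = 17
ES_F = 10; EF_F = 10+8 = 18
ES_G = max(EF_C=14, EF_E=17) = 17; EF_G = 17+13 = 30
ES_H = max(EF_A=3, EF_C=14) = 14; EF_H = 14+3 = 17
ES_I = max(EF_A=3, EF_C=14) = 14; EF_I = 14+13 = 27
ES_J = max(EF_C=14, EF_D=14, EF_F=18, EF_G=30, EF_H=17, EF_I=27) = 30; EF_J = 30+3 = 33
Expected project duration μ = 33 days. Critical path: A → E → G → J.

Variance along critical path = 0.111 + 1.778 + 1.000 + 1.778 = 4.667; σ = 2.160 days.
D = μ + z·σ = 33 + 2.326·2.160 = 38.0 days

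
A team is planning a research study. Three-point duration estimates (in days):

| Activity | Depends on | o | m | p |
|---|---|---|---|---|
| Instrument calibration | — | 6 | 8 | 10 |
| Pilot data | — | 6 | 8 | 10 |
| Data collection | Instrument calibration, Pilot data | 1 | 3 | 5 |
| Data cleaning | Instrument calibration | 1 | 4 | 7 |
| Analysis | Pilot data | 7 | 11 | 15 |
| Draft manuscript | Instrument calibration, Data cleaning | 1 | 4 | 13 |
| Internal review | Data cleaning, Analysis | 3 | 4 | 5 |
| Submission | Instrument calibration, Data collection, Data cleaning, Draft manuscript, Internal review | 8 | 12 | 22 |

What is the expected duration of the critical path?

36 days

te_Instrument calibration = (6 + 4·8 + 10)/6 = 48/6 = 8
te_Pilot data = (6 + 4·8 + 10)/6 = 48/6 = 8
te_Data collection = (1 + 4·3 + 5)/6 = 18/6 = 3
te_Data cleaning = (1 + 4·4 + 7)/6 = 24/6 = 4
te_Analysis = (7 + 4·11 + 15)/6 = 66/6 = 11
te_Draft manuscript = (1 + 4·4 + 13)/6 = 30/6 = 5
te_Internal review = (3 + 4·4 + 5)/6 = 24/6 = 4
te_Submission = (8 + 4·12 + 22)/6 = 78/6 = 13

Forward pass:
ES_Instrument calibration = 0; EF_Instrument calibration = 8
ES_Pilot data = 0; EF_Pilot data = 8
ES_Data collection = max(EF_Instrument calibration=8, EF_Pilot data=8) = 8; EF_Data collection = 8+3 = 11
ES_Data cleaning = 8; EF_Data cleaning = 8+4 = 12
ES_Analysis = 8; EF_Analysis = 8+11 = 19
ES_Draft manuscript = max(EF_Instrument calibration=8, EF_Data cleaning=12) = 12; EF_Draft manuscript = 12+5 = 17
ES_Internal review = max(EF_Data cleaning=12, EF_Analysis=19) = 19; EF_Internal review = 19+4 = 23
ES_Submission = max(EF_Instrument calibration=8, EF_Data collection=11, EF_Data cleaning=12, EF_Draft manuscript=17, EF_Internal review=23) = 23; EF_Submission = 23+13 = 36
Expected project duration μ = 36 days. Critical path: Pilot data → Analysis → Internal review → Submission.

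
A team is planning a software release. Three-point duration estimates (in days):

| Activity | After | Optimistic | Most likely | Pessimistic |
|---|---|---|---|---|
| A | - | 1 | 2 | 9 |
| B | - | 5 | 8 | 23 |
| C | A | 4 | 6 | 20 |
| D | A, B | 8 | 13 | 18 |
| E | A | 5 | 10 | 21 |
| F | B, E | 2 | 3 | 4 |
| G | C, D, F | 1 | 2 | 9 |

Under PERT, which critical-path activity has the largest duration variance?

te_A = (1 + 4·2 + 9)/6 = 18/6 = 3; σ²_A = ((9−1)/6)² = 1.778
te_B = (5 + 4·8 + 23)/6 = 60/6 = 10; σ²_B = ((23−5)/6)² = 9.000
te_C = (4 + 4·6 + 20)/6 = 48/6 = 8; σ²_C = ((20−4)/6)² = 7.111
te_D = (8 + 4·13 + 18)/6 = 78/6 = 13; σ²_D = ((18−8)/6)² = 2.778
te_E = (5 + 4·10 + 21)/6 = 66/6 = 11; σ²_E = ((21−5)/6)² = 7.111
te_F = (2 + 4·3 + 4)/6 = 18/6 = 3; σ²_F = ((4−2)/6)² = 0.111
te_G = (1 + 4·2 + 9)/6 = 18/6 = 3; σ²_G = ((9−1)/6)² = 1.778

Forward pass:
ES_A = 0; EF_A = 3
ES_B = 0; EF_B = 10
ES_C = 3; EF_C = 3+8 = 11
ES_D = max(EF_A=3, EF_B=10) = 10; EF_D = 10+13 = 23
ES_E = 3; EF_E = 3+11 = 14
ES_F = max(EF_B=10, EF_E=14) = 14; EF_F = 14+3 = 17
ES_G = max(EF_C=11, EF_D=23, EF_F=17) = 23; EF_G = 23+3 = 26
Expected project duration μ = 26 days. Critical path: B → D → G.

Variances on critical path: σ²_B=9.000, σ²_D=2.778, σ²_G=1.778.
Largest is σ²_B = 9.000.

B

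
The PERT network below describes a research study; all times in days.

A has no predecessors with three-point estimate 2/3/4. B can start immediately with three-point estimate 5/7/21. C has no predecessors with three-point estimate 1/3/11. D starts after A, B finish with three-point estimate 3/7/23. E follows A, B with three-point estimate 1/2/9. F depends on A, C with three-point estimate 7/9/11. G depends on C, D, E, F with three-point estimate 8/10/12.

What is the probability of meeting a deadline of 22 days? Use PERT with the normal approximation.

0.082

te_A = (2 + 4·3 + 4)/6 = 18/6 = 3; σ²_A = ((4−2)/6)² = 0.111
te_B = (5 + 4·7 + 21)/6 = 54/6 = 9; σ²_B = ((21−5)/6)² = 7.111
te_C = (1 + 4·3 + 11)/6 = 24/6 = 4; σ²_C = ((11−1)/6)² = 2.778
te_D = (3 + 4·7 + 23)/6 = 54/6 = 9; σ²_D = ((23−3)/6)² = 11.111
te_E = (1 + 4·2 + 9)/6 = 18/6 = 3; σ²_E = ((9−1)/6)² = 1.778
te_F = (7 + 4·9 + 11)/6 = 54/6 = 9; σ²_F = ((11−7)/6)² = 0.444
te_G = (8 + 4·10 + 12)/6 = 60/6 = 10; σ²_G = ((12−8)/6)² = 0.444

Forward pass:
ES_A = 0; EF_A = 3
ES_B = 0; EF_B = 9
ES_C = 0; EF_C = 4
ES_D = max(EF_A=3, EF_B=9) = 9; EF_D = 9+9 = 18
ES_E = max(EF_A=3, EF_B=9) = 9; EF_E = 9+3 = 12
ES_F = max(EF_A=3, EF_C=4) = 4; EF_F = 4+9 = 13
ES_G = max(EF_C=4, EF_D=18, EF_E=12, EF_F=13) = 18; EF_G = 18+10 = 28
Expected project duration μ = 28 days. Critical path: B → D → G.

Variance along critical path = 7.111 + 11.111 + 0.444 = 18.667; σ = √18.667 = 4.320 days.
Z = (22 − 28) / 4.320 = -1.389
P(T ≤ 22) = Φ(-1.389) ≈ 0.082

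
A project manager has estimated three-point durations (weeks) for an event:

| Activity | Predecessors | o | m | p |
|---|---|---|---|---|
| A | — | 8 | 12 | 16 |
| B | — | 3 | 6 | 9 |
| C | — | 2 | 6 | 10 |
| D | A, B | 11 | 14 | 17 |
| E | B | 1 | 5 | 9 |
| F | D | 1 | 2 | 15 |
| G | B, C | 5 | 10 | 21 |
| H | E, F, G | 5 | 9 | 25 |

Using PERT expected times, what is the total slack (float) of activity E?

19 weeks

te_A = (8 + 4·12 + 16)/6 = 72/6 = 12
te_B = (3 + 4·6 + 9)/6 = 36/6 = 6
te_C = (2 + 4·6 + 10)/6 = 36/6 = 6
te_D = (11 + 4·14 + 17)/6 = 84/6 = 14
te_E = (1 + 4·5 + 9)/6 = 30/6 = 5
te_F = (1 + 4·2 + 15)/6 = 24/6 = 4
te_G = (5 + 4·10 + 21)/6 = 66/6 = 11
te_H = (5 + 4·9 + 25)/6 = 66/6 = 11

Forward pass:
ES_A = 0; EF_A = 12
ES_B = 0; EF_B = 6
ES_C = 0; EF_C = 6
ES_D = max(EF_A=12, EF_B=6) = 12; EF_D = 12+14 = 26
ES_E = 6; EF_E = 6+5 = 11
ES_F = 26; EF_F = 26+4 = 30
ES_G = max(EF_B=6, EF_C=6) = 6; EF_G = 6+11 = 17
ES_H = max(EF_E=11, EF_F=30, EF_G=17) = 30; EF_H = 30+11 = 41
Expected project duration μ = 41 weeks. Critical path: A → D → F → H.

Backward pass:
LF_H = 41; LS_H = 41−11 = 30
LF_G = LS_H = 30; LS_G = 30−11 = 19
LF_F = LS_H = 30; LS_F = 30−4 = 26
LF_E = LS_H = 30; LS_E = 30−5 = 25
LF_D = LS_F = 26; LS_D = 26−14 = 12
LF_C = LS_G = 19; LS_C = 19−6 = 13
LF_B = min(LS_D=12, LS_E=25, LS_G=19) = 12; LS_B = 12−6 = 6
LF_A = LS_D = 12; LS_A = 12−12 = 0
Slack_E = LS_E − ES_E = 25 − 6 = 19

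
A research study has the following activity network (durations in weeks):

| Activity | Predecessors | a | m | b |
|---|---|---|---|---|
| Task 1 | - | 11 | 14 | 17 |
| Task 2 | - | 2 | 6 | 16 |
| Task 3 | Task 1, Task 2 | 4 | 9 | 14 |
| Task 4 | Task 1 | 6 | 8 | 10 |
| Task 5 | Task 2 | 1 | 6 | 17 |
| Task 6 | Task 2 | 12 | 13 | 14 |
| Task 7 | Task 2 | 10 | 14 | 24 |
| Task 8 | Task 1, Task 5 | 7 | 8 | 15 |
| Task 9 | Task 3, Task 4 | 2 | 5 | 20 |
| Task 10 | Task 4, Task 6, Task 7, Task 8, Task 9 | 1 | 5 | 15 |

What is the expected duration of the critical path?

36 weeks

te_Task 1 = (11 + 4·14 + 17)/6 = 84/6 = 14
te_Task 2 = (2 + 4·6 + 16)/6 = 42/6 = 7
te_Task 3 = (4 + 4·9 + 14)/6 = 54/6 = 9
te_Task 4 = (6 + 4·8 + 10)/6 = 48/6 = 8
te_Task 5 = (1 + 4·6 + 17)/6 = 42/6 = 7
te_Task 6 = (12 + 4·13 + 14)/6 = 78/6 = 13
te_Task 7 = (10 + 4·14 + 24)/6 = 90/6 = 15
te_Task 8 = (7 + 4·8 + 15)/6 = 54/6 = 9
te_Task 9 = (2 + 4·5 + 20)/6 = 42/6 = 7
te_Task 10 = (1 + 4·5 + 15)/6 = 36/6 = 6

Forward pass:
ES_Task 1 = 0; EF_Task 1 = 14
ES_Task 2 = 0; EF_Task 2 = 7
ES_Task 3 = max(EF_Task 1=14, EF_Task 2=7) = 14; EF_Task 3 = 14+9 = 23
ES_Task 4 = 14; EF_Task 4 = 14+8 = 22
ES_Task 5 = 7; EF_Task 5 = 7+7 = 14
ES_Task 6 = 7; EF_Task 6 = 7+13 = 20
ES_Task 7 = 7; EF_Task 7 = 7+15 = 22
ES_Task 8 = max(EF_Task 1=14, EF_Task 5=14) = 14; EF_Task 8 = 14+9 = 23
ES_Task 9 = max(EF_Task 3=23, EF_Task 4=22) = 23; EF_Task 9 = 23+7 = 30
ES_Task 10 = max(EF_Task 4=22, EF_Task 6=20, EF_Task 7=22, EF_Task 8=23, EF_Task 9=30) = 30; EF_Task 10 = 30+6 = 36
Expected project duration μ = 36 weeks. Critical path: Task 1 → Task 3 → Task 9 → Task 10.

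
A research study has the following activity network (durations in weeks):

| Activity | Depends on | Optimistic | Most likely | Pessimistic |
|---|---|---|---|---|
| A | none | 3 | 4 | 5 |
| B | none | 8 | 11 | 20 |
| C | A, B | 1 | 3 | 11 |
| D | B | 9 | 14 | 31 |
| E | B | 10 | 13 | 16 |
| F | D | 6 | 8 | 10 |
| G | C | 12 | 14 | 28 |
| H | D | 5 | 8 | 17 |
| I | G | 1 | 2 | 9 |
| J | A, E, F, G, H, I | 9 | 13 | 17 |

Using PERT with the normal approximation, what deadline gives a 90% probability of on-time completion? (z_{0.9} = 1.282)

56.2 weeks

te_A = (3 + 4·4 + 5)/6 = 24/6 = 4; σ²_A = ((5−3)/6)² = 0.111
te_B = (8 + 4·11 + 20)/6 = 72/6 = 12; σ²_B = ((20−8)/6)² = 4.000
te_C = (1 + 4·3 + 11)/6 = 24/6 = 4; σ²_C = ((11−1)/6)² = 2.778
te_D = (9 + 4·14 + 31)/6 = 96/6 = 16; σ²_D = ((31−9)/6)² = 13.444
te_E = (10 + 4·13 + 16)/6 = 78/6 = 13; σ²_E = ((16−10)/6)² = 1.000
te_F = (6 + 4·8 + 10)/6 = 48/6 = 8; σ²_F = ((10−6)/6)² = 0.444
te_G = (12 + 4·14 + 28)/6 = 96/6 = 16; σ²_G = ((28−12)/6)² = 7.111
te_H = (5 + 4·8 + 17)/6 = 54/6 = 9; σ²_H = ((17−5)/6)² = 4.000
te_I = (1 + 4·2 + 9)/6 = 18/6 = 3; σ²_I = ((9−1)/6)² = 1.778
te_J = (9 + 4·13 + 17)/6 = 78/6 = 13; σ²_J = ((17−9)/6)² = 1.778

Forward pass:
ES_A = 0; EF_A = 4
ES_B = 0; EF_B = 12
ES_C = max(EF_A=4, EF_B=12) = 12; EF_C = 12+4 = 16
ES_D = 12; EF_D = 12+16 = 28
ES_E = 12; EF_E = 12+13 = 25
ES_F = 28; EF_F = 28+8 = 36
ES_G = 16; EF_G = 16+16 = 32
ES_H = 28; EF_H = 28+9 = 37
ES_I = 32; EF_I = 32+3 = 35
ES_J = max(EF_A=4, EF_E=25, EF_F=36, EF_G=32, EF_H=37, EF_I=35) = 37; EF_J = 37+13 = 50
Expected project duration μ = 50 weeks. Critical path: B → D → H → J.

Variance along critical path = 4.000 + 13.444 + 4.000 + 1.778 = 23.222; σ = 4.819 weeks.
D = μ + z·σ = 50 + 1.282·4.819 = 56.2 weeks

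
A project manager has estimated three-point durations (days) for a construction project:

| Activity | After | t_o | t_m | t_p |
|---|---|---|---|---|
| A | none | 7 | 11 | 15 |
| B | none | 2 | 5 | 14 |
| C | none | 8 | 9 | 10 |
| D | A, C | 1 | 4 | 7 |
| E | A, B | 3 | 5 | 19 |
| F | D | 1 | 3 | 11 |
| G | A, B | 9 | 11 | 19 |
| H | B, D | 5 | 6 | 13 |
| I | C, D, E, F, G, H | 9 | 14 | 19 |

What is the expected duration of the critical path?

37 days

te_A = (7 + 4·11 + 15)/6 = 66/6 = 11
te_B = (2 + 4·5 + 14)/6 = 36/6 = 6
te_C = (8 + 4·9 + 10)/6 = 54/6 = 9
te_D = (1 + 4·4 + 7)/6 = 24/6 = 4
te_E = (3 + 4·5 + 19)/6 = 42/6 = 7
te_F = (1 + 4·3 + 11)/6 = 24/6 = 4
te_G = (9 + 4·11 + 19)/6 = 72/6 = 12
te_H = (5 + 4·6 + 13)/6 = 42/6 = 7
te_I = (9 + 4·14 + 19)/6 = 84/6 = 14

Forward pass:
ES_A = 0; EF_A = 11
ES_B = 0; EF_B = 6
ES_C = 0; EF_C = 9
ES_D = max(EF_A=11, EF_C=9) = 11; EF_D = 11+4 = 15
ES_E = max(EF_A=11, EF_B=6) = 11; EF_E = 11+7 = 18
ES_F = 15; EF_F = 15+4 = 19
ES_G = max(EF_A=11, EF_B=6) = 11; EF_G = 11+12 = 23
ES_H = max(EF_B=6, EF_D=15) = 15; EF_H = 15+7 = 22
ES_I = max(EF_C=9, EF_D=15, EF_E=18, EF_F=19, EF_G=23, EF_H=22) = 23; EF_I = 23+14 = 37
Expected project duration μ = 37 days. Critical path: A → G → I.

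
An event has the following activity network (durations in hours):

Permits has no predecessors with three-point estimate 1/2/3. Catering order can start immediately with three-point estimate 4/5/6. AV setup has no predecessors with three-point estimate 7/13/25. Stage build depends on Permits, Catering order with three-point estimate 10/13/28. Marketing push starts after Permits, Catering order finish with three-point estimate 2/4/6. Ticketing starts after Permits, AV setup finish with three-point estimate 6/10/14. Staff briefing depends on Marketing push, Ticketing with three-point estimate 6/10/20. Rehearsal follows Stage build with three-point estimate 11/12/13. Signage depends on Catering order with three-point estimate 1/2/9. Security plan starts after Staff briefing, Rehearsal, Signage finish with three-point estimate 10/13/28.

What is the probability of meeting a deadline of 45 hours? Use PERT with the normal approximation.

0.160

te_Permits = (1 + 4·2 + 3)/6 = 12/6 = 2; σ²_Permits = ((3−1)/6)² = 0.111
te_Catering order = (4 + 4·5 + 6)/6 = 30/6 = 5; σ²_Catering order = ((6−4)/6)² = 0.111
te_AV setup = (7 + 4·13 + 25)/6 = 84/6 = 14; σ²_AV setup = ((25−7)/6)² = 9.000
te_Stage build = (10 + 4·13 + 28)/6 = 90/6 = 15; σ²_Stage build = ((28−10)/6)² = 9.000
te_Marketing push = (2 + 4·4 + 6)/6 = 24/6 = 4; σ²_Marketing push = ((6−2)/6)² = 0.444
te_Ticketing = (6 + 4·10 + 14)/6 = 60/6 = 10; σ²_Ticketing = ((14−6)/6)² = 1.778
te_Staff briefing = (6 + 4·10 + 20)/6 = 66/6 = 11; σ²_Staff briefing = ((20−6)/6)² = 5.444
te_Rehearsal = (11 + 4·12 + 13)/6 = 72/6 = 12; σ²_Rehearsal = ((13−11)/6)² = 0.111
te_Signage = (1 + 4·2 + 9)/6 = 18/6 = 3; σ²_Signage = ((9−1)/6)² = 1.778
te_Security plan = (10 + 4·13 + 28)/6 = 90/6 = 15; σ²_Security plan = ((28−10)/6)² = 9.000

Forward pass:
ES_Permits = 0; EF_Permits = 2
ES_Catering order = 0; EF_Catering order = 5
ES_AV setup = 0; EF_AV setup = 14
ES_Stage build = max(EF_Permits=2, EF_Catering order=5) = 5; EF_Stage build = 5+15 = 20
ES_Marketing push = max(EF_Permits=2, EF_Catering order=5) = 5; EF_Marketing push = 5+4 = 9
ES_Ticketing = max(EF_Permits=2, EF_AV setup=14) = 14; EF_Ticketing = 14+10 = 24
ES_Staff briefing = max(EF_Marketing push=9, EF_Ticketing=24) = 24; EF_Staff briefing = 24+11 = 35
ES_Rehearsal = 20; EF_Rehearsal = 20+12 = 32
ES_Signage = 5; EF_Signage = 5+3 = 8
ES_Security plan = max(EF_Staff briefing=35, EF_Rehearsal=32, EF_Signage=8) = 35; EF_Security plan = 35+15 = 50
Expected project duration μ = 50 hours. Critical path: AV setup → Ticketing → Staff briefing → Security plan.

Variance along critical path = 9.000 + 1.778 + 5.444 + 9.000 = 25.222; σ = √25.222 = 5.022 hours.
Z = (45 − 50) / 5.022 = -0.996
P(T ≤ 45) = Φ(-0.996) ≈ 0.160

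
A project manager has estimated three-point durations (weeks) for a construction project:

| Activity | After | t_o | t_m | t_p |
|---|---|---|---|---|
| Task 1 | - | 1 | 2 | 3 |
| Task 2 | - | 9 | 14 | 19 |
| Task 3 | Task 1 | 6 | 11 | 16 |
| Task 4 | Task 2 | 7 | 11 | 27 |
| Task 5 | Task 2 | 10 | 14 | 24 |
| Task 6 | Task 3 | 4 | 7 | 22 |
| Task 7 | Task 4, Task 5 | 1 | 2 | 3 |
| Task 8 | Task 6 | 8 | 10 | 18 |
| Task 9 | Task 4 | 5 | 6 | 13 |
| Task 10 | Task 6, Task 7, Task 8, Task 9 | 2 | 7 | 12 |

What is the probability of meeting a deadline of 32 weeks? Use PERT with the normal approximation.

0.018

te_Task 1 = (1 + 4·2 + 3)/6 = 12/6 = 2; σ²_Task 1 = ((3−1)/6)² = 0.111
te_Task 2 = (9 + 4·14 + 19)/6 = 84/6 = 14; σ²_Task 2 = ((19−9)/6)² = 2.778
te_Task 3 = (6 + 4·11 + 16)/6 = 66/6 = 11; σ²_Task 3 = ((16−6)/6)² = 2.778
te_Task 4 = (7 + 4·11 + 27)/6 = 78/6 = 13; σ²_Task 4 = ((27−7)/6)² = 11.111
te_Task 5 = (10 + 4·14 + 24)/6 = 90/6 = 15; σ²_Task 5 = ((24−10)/6)² = 5.444
te_Task 6 = (4 + 4·7 + 22)/6 = 54/6 = 9; σ²_Task 6 = ((22−4)/6)² = 9.000
te_Task 7 = (1 + 4·2 + 3)/6 = 12/6 = 2; σ²_Task 7 = ((3−1)/6)² = 0.111
te_Task 8 = (8 + 4·10 + 18)/6 = 66/6 = 11; σ²_Task 8 = ((18−8)/6)² = 2.778
te_Task 9 = (5 + 4·6 + 13)/6 = 42/6 = 7; σ²_Task 9 = ((13−5)/6)² = 1.778
te_Task 10 = (2 + 4·7 + 12)/6 = 42/6 = 7; σ²_Task 10 = ((12−2)/6)² = 2.778

Forward pass:
ES_Task 1 = 0; EF_Task 1 = 2
ES_Task 2 = 0; EF_Task 2 = 14
ES_Task 3 = 2; EF_Task 3 = 2+11 = 13
ES_Task 4 = 14; EF_Task 4 = 14+13 = 27
ES_Task 5 = 14; EF_Task 5 = 14+15 = 29
ES_Task 6 = 13; EF_Task 6 = 13+9 = 22
ES_Task 7 = max(EF_Task 4=27, EF_Task 5=29) = 29; EF_Task 7 = 29+2 = 31
ES_Task 8 = 22; EF_Task 8 = 22+11 = 33
ES_Task 9 = 27; EF_Task 9 = 27+7 = 34
ES_Task 10 = max(EF_Task 6=22, EF_Task 7=31, EF_Task 8=33, EF_Task 9=34) = 34; EF_Task 10 = 34+7 = 41
Expected project duration μ = 41 weeks. Critical path: Task 2 → Task 4 → Task 9 → Task 10.

Variance along critical path = 2.778 + 11.111 + 1.778 + 2.778 = 18.444; σ = √18.444 = 4.295 weeks.
Z = (32 − 41) / 4.295 = -2.096
P(T ≤ 32) = Φ(-2.096) ≈ 0.018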